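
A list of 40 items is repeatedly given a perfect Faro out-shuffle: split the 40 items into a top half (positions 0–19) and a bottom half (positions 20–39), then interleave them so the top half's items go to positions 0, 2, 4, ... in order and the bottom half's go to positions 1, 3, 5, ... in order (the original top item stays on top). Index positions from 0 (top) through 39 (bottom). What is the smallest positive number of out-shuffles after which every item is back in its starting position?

12

The out-shuffle permutes the 40 positions with cycle lengths [1, 1, 2, 12, 12, 12].
Every item is home exactly when every cycle has completed a whole number of laps, i.e. after lcm(1, 2, 12) = 12 out-shuffles.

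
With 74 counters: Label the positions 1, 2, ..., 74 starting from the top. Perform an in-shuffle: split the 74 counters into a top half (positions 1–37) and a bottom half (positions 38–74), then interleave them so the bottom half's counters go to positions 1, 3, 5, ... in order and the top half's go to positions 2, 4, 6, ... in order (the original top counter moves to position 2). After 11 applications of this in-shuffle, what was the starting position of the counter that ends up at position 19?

Work backwards from position 19, undoing one in-shuffle at a time:
19 ← 47 ← 61 ← 68 ← 34 ← 17 ← 46 ← 23 ← 49 ← 62 ← 31 ← 53
So the counter now at position 19 started at position 53.

53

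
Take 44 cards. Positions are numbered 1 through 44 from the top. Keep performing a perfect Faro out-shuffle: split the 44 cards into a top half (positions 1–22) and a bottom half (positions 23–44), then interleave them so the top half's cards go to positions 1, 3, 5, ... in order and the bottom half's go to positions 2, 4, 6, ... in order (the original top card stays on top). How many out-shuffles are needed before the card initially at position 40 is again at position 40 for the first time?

Follow position 40 under repeated out-shuffles:
40 → 36 → 28 → 12 → 23 → 2 → 3 → 5 → 9 → 17 → 33 → 22 → 43 → 42 → 40
It first returns after 14 out-shuffles.

14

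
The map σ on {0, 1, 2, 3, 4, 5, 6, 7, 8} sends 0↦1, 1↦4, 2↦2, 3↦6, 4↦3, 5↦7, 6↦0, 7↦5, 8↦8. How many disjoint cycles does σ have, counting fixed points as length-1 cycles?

4

Cycle decomposition: (0 1 4 3 6) (2) (5 7) (8).
4 cycles.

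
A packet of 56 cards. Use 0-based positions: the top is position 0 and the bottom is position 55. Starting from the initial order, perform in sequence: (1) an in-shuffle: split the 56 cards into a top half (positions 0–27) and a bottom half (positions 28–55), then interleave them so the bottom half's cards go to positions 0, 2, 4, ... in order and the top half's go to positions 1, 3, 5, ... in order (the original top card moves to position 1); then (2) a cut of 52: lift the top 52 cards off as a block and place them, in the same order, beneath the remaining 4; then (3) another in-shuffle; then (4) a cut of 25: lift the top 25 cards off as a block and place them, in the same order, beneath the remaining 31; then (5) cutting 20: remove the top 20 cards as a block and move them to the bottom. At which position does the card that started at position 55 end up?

Track the card from position 55 forward through each operation:
  after op 1 (in-shuffle): 55 → 54
  after op 2 (cut 52): 54 → 2
  after op 3 (in-shuffle): 2 → 5
  after op 4 (cut 25): 5 → 36
  after op 5 (cut 20): 36 → 16

16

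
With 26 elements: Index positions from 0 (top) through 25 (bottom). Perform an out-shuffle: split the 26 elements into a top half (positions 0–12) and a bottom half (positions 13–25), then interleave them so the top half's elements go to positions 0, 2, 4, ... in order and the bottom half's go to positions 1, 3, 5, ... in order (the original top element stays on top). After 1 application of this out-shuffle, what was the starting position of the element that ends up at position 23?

Work backwards from position 23, undoing one out-shuffle at a time:
23 ← 24
So the element now at position 23 started at position 24.

24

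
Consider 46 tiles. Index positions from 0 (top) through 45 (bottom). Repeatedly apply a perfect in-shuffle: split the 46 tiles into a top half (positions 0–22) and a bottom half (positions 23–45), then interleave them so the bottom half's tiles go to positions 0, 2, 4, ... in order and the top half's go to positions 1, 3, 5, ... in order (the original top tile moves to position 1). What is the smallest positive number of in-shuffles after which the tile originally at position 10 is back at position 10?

Follow position 10 under repeated in-shuffles:
10 → 21 → 43 → 40 → 34 → 22 → 45 → 44 → ... → 10 (length 23)
It first returns after 23 in-shuffles.

23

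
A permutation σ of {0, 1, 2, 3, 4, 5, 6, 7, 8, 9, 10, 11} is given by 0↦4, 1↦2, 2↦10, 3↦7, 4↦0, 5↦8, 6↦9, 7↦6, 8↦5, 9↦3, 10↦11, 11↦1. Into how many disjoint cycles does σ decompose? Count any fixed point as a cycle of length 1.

Cycle decomposition: (0 4) (1 2 10 11) (3 7 6 9) (5 8).
4 cycles.

4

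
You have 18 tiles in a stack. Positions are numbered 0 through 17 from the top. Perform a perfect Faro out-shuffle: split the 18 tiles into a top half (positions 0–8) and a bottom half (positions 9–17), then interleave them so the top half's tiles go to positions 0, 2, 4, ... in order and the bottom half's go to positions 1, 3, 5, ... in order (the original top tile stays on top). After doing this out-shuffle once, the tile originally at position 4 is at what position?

Track the tile's position through each out-shuffle:
4 → 8

8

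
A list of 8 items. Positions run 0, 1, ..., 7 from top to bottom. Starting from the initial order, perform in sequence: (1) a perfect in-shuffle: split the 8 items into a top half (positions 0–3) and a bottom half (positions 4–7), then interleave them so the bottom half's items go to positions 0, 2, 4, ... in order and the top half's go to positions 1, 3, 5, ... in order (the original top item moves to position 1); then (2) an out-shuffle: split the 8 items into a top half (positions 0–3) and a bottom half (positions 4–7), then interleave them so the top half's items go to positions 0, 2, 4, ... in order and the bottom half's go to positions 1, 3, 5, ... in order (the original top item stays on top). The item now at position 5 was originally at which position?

7

Undo the operations in reverse order, starting from position 5:
  undo op 2 (out-shuffle, from bottom half): 5 ← 6
  undo op 1 (in-shuffle, from bottom half): 6 ← 7
So the item at position 5 came from original position 7.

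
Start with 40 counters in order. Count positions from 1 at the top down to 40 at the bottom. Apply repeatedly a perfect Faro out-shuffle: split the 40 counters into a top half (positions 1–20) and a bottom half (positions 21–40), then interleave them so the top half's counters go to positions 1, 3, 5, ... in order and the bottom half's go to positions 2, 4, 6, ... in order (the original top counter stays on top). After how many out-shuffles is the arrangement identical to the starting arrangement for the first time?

12

The out-shuffle permutes the 40 positions with cycle lengths [1, 1, 2, 12, 12, 12].
Every counter is home exactly when every cycle has completed a whole number of laps, i.e. after lcm(1, 2, 12) = 12 out-shuffles.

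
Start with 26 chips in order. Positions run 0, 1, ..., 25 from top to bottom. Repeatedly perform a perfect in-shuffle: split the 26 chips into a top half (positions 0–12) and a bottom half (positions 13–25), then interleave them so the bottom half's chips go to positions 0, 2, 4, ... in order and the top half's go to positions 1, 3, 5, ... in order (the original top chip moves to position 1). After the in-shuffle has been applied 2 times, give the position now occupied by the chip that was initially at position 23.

Track the chip's position through each in-shuffle:
23 → 20 → 14

14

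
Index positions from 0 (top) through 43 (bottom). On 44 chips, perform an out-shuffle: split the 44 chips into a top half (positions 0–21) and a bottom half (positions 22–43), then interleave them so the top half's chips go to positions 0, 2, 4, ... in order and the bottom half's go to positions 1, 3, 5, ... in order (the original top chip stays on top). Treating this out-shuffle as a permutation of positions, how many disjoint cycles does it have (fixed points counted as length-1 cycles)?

Trace each unvisited position around until it returns:
(0) (1 2 4 8 16 32 ... len 14) (3 6 12 24 5 10 ... len 14) (7 14 28 13 26 9 ... len 14) (43)
5 cycles in total.

5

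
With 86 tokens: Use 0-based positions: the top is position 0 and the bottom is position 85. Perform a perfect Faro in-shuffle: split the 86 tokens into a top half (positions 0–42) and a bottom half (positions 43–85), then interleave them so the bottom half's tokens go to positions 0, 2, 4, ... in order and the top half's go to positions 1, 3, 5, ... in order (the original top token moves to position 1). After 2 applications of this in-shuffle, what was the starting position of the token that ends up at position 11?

2

Work backwards from position 11, undoing one in-shuffle at a time:
11 ← 5 ← 2
So the token now at position 11 started at position 2.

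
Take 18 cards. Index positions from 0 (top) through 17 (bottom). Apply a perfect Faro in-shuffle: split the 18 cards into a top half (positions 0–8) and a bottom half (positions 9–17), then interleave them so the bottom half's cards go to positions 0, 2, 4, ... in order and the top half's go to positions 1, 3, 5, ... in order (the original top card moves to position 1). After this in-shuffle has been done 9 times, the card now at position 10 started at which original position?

7

Work backwards from position 10, undoing one in-shuffle at a time:
10 ← 14 ← 16 ← 17 ← 8 ← 13 ← 6 ← 12 ← 15 ← 7
So the card now at position 10 started at position 7.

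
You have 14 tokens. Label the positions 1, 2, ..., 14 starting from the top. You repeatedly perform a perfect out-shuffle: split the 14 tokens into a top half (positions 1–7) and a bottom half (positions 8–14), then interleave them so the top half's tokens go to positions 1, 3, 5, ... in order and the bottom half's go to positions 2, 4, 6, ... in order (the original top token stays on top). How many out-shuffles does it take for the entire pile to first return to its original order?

12

The out-shuffle permutes the 14 positions with cycle lengths [1, 1, 12].
Every token is home exactly when every cycle has completed a whole number of laps, i.e. after lcm(1, 12) = 12 out-shuffles.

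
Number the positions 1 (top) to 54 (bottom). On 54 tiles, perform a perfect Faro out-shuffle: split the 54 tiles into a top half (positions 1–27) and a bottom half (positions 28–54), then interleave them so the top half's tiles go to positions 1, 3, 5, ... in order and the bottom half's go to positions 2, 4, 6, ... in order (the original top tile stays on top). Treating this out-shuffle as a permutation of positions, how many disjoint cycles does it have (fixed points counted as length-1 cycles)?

3

Trace each unvisited position around until it returns:
(1) (2 3 5 9 17 33 ... len 52) (54)
3 cycles in total.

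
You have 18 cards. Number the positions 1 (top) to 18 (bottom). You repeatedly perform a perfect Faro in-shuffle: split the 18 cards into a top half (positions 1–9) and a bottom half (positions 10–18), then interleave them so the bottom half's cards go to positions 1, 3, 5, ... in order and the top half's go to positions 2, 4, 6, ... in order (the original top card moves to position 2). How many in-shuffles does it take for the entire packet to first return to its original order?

The in-shuffle permutes the 18 positions with cycle lengths [18].
Every card is home exactly when every cycle has completed a whole number of laps, i.e. after lcm(18) = 18 in-shuffles.

18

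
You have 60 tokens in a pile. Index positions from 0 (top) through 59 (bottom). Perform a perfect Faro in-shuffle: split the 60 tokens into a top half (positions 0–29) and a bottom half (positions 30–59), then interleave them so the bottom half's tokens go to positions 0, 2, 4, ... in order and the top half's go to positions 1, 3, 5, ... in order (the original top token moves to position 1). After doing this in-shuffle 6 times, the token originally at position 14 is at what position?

44

Track the token's position through each in-shuffle:
14 → 29 → 59 → 58 → 56 → 52 → 44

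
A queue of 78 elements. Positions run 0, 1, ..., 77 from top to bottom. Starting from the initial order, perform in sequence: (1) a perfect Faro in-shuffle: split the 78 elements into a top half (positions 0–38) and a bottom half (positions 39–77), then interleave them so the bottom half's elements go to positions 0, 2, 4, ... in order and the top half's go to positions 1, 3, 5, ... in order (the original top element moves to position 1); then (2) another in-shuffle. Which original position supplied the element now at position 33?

Undo the operations in reverse order, starting from position 33:
  undo op 2 (in-shuffle, from top half): 33 ← 16
  undo op 1 (in-shuffle, from bottom half): 16 ← 47
So the element at position 33 came from original position 47.

47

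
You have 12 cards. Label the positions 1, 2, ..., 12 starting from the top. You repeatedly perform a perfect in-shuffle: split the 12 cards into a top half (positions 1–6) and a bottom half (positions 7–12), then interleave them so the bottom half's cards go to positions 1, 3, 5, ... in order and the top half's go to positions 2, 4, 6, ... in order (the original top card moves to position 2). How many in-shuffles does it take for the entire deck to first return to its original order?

The in-shuffle permutes the 12 positions with cycle lengths [12].
Every card is home exactly when every cycle has completed a whole number of laps, i.e. after lcm(12) = 12 in-shuffles.

12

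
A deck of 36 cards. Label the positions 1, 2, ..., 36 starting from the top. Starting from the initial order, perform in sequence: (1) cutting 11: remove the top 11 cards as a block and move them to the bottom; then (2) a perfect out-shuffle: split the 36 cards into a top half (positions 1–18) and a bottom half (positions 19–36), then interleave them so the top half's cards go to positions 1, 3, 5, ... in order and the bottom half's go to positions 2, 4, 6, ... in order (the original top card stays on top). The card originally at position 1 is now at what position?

Track the card from position 1 forward through each operation:
  after op 1 (cut 11): 1 → 26
  after op 2 (out-shuffle): 26 → 16

16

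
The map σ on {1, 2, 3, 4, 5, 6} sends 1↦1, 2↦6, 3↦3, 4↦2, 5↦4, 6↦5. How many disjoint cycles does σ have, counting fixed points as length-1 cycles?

Cycle decomposition: (1) (2 6 5 4) (3).
3 cycles.

3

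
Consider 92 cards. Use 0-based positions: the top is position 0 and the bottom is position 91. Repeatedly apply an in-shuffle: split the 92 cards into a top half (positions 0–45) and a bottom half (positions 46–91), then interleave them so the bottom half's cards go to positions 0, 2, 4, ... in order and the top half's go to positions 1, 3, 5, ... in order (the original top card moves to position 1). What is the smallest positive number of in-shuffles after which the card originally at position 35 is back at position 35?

Follow position 35 under repeated in-shuffles:
35 → 71 → 50 → 8 → 17 → 35
It first returns after 5 in-shuffles.

5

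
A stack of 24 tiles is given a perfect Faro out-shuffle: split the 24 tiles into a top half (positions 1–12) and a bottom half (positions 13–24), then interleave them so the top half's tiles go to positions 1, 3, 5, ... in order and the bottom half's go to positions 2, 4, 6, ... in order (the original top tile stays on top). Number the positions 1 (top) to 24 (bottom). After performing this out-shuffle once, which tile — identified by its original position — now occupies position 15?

Work backwards from position 15, undoing one out-shuffle at a time:
15 ← 8
So the tile now at position 15 started at position 8.

8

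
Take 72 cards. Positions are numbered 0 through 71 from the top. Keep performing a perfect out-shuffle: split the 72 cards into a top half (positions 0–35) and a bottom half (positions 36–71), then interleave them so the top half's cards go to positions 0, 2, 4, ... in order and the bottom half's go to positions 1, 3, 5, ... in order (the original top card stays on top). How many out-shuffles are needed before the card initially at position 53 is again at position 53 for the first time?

Follow position 53 under repeated out-shuffles:
53 → 35 → 70 → 69 → 67 → 63 → 55 → 39 → ... → 53 (length 35)
It first returns after 35 out-shuffles.

35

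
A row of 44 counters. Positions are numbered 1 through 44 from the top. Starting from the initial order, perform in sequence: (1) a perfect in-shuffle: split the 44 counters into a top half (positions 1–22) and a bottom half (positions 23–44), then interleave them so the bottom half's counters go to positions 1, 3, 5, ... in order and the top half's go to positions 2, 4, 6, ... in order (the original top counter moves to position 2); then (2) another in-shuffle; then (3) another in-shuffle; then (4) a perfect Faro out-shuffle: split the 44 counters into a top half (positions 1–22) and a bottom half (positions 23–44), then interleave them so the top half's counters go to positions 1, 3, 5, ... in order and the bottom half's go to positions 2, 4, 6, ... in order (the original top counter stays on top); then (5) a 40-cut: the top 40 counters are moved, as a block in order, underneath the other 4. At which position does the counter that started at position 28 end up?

Track the counter from position 28 forward through each operation:
  after op 1 (in-shuffle): 28 → 11
  after op 2 (in-shuffle): 11 → 22
  after op 3 (in-shuffle): 22 → 44
  after op 4 (out-shuffle): 44 → 44
  after op 5 (cut 40): 44 → 4

4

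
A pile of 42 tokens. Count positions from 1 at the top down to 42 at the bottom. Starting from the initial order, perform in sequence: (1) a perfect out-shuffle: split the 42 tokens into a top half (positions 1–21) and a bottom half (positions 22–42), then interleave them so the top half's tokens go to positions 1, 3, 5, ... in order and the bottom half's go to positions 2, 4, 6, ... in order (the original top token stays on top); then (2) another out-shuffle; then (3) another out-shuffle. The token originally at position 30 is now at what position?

28

Track the token from position 30 forward through each operation:
  after op 1 (out-shuffle): 30 → 18
  after op 2 (out-shuffle): 18 → 35
  after op 3 (out-shuffle): 35 → 28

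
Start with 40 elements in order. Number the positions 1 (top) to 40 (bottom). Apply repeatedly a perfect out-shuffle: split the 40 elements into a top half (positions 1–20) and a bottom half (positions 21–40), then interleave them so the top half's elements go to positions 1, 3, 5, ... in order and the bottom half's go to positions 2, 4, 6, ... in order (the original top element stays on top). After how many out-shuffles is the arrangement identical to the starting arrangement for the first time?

The out-shuffle permutes the 40 positions with cycle lengths [1, 1, 2, 12, 12, 12].
Every element is home exactly when every cycle has completed a whole number of laps, i.e. after lcm(1, 2, 12) = 12 out-shuffles.

12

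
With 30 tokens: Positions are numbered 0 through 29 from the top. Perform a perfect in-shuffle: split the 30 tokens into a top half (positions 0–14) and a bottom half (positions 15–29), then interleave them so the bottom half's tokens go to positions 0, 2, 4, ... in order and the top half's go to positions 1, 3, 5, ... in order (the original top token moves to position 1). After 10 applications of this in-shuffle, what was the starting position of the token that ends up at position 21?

21

Work backwards from position 21, undoing one in-shuffle at a time:
21 ← 10 ← 20 ← 25 ← 12 ← 21 ← 10 ← 20 ← 25 ← 12 ← 21
So the token now at position 21 started at position 21.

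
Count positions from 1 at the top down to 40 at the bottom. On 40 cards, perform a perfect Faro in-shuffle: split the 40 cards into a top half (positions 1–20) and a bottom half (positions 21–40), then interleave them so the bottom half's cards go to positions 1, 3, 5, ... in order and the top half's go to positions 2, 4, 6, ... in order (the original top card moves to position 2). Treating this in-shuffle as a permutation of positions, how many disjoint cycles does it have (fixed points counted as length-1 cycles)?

Trace each unvisited position around until it returns:
(1 2 4 8 16 32 ... len 20) (3 6 12 24 7 14 ... len 20)
2 cycles in total.

2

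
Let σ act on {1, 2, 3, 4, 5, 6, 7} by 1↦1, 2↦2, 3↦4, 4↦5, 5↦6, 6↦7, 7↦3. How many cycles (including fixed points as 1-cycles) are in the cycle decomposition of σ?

Cycle decomposition: (1) (2) (3 4 5 6 7).
3 cycles.

3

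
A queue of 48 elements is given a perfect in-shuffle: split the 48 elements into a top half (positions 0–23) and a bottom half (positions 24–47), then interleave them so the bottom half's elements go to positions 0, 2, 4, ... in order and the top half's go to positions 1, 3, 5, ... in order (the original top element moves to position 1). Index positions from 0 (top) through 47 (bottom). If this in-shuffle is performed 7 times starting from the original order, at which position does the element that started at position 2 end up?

40

Track the element's position through each in-shuffle:
2 → 5 → 11 → 23 → 47 → 46 → 44 → 40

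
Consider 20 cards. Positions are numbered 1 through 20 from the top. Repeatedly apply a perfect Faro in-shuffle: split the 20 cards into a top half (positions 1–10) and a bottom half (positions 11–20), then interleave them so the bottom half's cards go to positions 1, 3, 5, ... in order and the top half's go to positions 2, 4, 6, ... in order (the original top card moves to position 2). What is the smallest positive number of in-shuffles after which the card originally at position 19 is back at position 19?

6

Follow position 19 under repeated in-shuffles:
19 → 17 → 13 → 5 → 10 → 20 → 19
It first returns after 6 in-shuffles.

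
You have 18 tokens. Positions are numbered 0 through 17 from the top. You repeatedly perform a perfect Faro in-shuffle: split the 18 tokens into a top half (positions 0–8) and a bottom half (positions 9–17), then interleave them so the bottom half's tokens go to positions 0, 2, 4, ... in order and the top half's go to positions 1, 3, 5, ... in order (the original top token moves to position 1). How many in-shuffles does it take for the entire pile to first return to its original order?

18

The in-shuffle permutes the 18 positions with cycle lengths [18].
Every token is home exactly when every cycle has completed a whole number of laps, i.e. after lcm(18) = 18 in-shuffles.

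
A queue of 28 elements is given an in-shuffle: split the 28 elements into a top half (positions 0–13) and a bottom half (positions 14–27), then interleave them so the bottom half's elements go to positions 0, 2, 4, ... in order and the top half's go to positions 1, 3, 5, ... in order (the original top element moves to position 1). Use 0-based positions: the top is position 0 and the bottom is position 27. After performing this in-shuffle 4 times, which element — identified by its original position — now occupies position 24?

Work backwards from position 24, undoing one in-shuffle at a time:
24 ← 26 ← 27 ← 13 ← 6
So the element now at position 24 started at position 6.

6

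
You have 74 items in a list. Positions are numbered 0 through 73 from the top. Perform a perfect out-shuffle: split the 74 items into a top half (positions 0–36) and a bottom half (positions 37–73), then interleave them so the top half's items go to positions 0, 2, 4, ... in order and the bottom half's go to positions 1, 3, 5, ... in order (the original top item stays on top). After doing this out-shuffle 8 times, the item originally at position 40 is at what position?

20

Track the item's position through each out-shuffle:
40 → 7 → 14 → 28 → 56 → 39 → 5 → 10 → 20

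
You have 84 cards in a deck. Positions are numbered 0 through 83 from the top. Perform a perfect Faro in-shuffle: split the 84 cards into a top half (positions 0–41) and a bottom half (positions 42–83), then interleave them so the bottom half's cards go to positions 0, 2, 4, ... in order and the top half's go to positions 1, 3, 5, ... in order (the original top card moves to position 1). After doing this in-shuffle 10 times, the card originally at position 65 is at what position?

8

Track the card's position through each in-shuffle:
65 → 46 → 8 → 17 → 35 → 71 → 58 → 32 → 65 → 46 → 8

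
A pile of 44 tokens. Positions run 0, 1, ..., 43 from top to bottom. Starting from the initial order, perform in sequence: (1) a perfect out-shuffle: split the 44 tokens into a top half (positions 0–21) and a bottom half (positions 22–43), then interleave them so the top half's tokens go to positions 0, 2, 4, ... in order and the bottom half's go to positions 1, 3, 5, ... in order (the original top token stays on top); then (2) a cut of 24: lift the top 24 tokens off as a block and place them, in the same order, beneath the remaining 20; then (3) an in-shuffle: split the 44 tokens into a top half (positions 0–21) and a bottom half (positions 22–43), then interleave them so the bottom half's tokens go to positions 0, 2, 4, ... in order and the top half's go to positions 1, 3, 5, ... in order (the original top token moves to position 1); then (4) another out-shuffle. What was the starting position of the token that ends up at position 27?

42

Undo the operations in reverse order, starting from position 27:
  undo op 4 (out-shuffle, from bottom half): 27 ← 35
  undo op 3 (in-shuffle, from top half): 35 ← 17
  undo op 2 (cut 24): 17 ← 41
  undo op 1 (out-shuffle, from bottom half): 41 ← 42
So the token at position 27 came from original position 42.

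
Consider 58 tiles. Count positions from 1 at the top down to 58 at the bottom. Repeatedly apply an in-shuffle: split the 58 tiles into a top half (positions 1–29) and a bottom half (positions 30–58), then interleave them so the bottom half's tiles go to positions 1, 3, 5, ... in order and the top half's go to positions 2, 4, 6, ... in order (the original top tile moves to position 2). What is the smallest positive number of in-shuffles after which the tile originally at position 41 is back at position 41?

Follow position 41 under repeated in-shuffles:
41 → 23 → 46 → 33 → 7 → 14 → 28 → 56 → ... → 41 (length 58)
It first returns after 58 in-shuffles.

58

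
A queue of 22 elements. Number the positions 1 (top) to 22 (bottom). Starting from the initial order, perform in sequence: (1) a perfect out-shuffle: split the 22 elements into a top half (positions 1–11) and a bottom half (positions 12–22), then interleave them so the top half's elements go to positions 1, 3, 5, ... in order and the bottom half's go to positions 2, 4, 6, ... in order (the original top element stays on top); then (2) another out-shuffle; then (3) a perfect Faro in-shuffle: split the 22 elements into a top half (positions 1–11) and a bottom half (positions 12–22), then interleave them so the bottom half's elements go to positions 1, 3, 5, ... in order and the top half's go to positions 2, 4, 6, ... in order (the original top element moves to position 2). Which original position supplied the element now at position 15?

Undo the operations in reverse order, starting from position 15:
  undo op 3 (in-shuffle, from bottom half): 15 ← 19
  undo op 2 (out-shuffle, from top half): 19 ← 10
  undo op 1 (out-shuffle, from bottom half): 10 ← 16
So the element at position 15 came from original position 16.

16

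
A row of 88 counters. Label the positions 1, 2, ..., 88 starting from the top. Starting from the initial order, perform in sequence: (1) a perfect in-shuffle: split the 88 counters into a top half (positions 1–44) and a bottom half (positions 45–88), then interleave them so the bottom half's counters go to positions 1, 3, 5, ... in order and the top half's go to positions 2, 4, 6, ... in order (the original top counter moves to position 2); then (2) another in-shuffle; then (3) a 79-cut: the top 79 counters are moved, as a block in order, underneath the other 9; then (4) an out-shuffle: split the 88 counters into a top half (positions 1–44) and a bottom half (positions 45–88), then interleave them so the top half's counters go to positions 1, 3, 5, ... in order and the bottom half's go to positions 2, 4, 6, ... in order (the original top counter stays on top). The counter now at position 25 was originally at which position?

1

Undo the operations in reverse order, starting from position 25:
  undo op 4 (out-shuffle, from top half): 25 ← 13
  undo op 3 (cut 79): 13 ← 4
  undo op 2 (in-shuffle, from top half): 4 ← 2
  undo op 1 (in-shuffle, from top half): 2 ← 1
So the counter at position 25 came from original position 1.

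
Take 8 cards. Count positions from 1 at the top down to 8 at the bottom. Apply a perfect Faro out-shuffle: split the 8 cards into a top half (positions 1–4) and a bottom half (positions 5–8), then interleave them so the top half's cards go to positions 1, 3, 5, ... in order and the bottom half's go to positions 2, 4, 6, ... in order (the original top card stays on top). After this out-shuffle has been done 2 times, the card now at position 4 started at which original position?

Work backwards from position 4, undoing one out-shuffle at a time:
4 ← 6 ← 7
So the card now at position 4 started at position 7.

7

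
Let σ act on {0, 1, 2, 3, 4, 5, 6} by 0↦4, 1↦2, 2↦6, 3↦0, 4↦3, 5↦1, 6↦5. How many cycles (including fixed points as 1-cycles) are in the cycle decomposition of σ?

2

Cycle decomposition: (0 4 3) (1 2 6 5).
2 cycles.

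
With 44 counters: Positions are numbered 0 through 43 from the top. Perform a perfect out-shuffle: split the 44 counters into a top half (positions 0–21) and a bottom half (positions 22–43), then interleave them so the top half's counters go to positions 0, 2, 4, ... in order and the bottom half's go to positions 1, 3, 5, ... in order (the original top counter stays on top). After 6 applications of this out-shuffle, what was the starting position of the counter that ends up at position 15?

Work backwards from position 15, undoing one out-shuffle at a time:
15 ← 29 ← 36 ← 18 ← 9 ← 26 ← 13
So the counter now at position 15 started at position 13.

13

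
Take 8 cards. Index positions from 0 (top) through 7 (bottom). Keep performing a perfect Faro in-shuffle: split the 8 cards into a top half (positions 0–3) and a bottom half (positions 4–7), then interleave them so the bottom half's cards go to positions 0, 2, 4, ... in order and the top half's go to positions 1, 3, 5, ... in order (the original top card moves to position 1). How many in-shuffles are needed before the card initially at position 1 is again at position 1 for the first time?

6

Follow position 1 under repeated in-shuffles:
1 → 3 → 7 → 6 → 4 → 0 → 1
It first returns after 6 in-shuffles.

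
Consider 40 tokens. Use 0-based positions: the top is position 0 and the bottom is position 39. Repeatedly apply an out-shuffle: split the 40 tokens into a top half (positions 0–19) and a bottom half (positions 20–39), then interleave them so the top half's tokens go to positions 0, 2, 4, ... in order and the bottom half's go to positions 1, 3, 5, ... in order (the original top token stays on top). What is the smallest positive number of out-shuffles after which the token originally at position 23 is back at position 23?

12

Follow position 23 under repeated out-shuffles:
23 → 7 → 14 → 28 → 17 → 34 → 29 → 19 → 38 → 37 → 35 → 31 → 23
It first returns after 12 out-shuffles.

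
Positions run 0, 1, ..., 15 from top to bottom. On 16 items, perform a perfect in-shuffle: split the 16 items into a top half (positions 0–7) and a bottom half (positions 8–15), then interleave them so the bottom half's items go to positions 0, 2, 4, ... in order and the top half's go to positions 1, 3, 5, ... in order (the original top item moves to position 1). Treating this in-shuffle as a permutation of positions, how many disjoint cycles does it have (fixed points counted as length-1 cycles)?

Trace each unvisited position around until it returns:
(0 1 3 7 15 14 12 8) (2 5 11 6 13 10 4 9)
2 cycles in total.

2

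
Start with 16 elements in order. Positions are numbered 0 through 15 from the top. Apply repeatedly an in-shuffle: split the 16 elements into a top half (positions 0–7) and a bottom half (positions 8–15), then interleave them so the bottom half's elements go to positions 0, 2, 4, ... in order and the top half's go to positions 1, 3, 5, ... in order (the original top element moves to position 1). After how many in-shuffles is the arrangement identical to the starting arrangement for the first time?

8

The in-shuffle permutes the 16 positions with cycle lengths [8, 8].
Every element is home exactly when every cycle has completed a whole number of laps, i.e. after lcm(8) = 8 in-shuffles.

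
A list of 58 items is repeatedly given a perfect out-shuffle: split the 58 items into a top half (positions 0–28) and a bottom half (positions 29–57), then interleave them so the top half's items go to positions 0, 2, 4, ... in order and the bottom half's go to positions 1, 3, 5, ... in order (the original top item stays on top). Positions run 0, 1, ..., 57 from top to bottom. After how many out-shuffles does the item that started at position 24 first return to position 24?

Follow position 24 under repeated out-shuffles:
24 → 48 → 39 → 21 → 42 → 27 → 54 → 51 → 45 → 33 → 9 → 18 → 36 → 15 → 30 → 3 → 6 → 12 → 24
It first returns after 18 out-shuffles.

18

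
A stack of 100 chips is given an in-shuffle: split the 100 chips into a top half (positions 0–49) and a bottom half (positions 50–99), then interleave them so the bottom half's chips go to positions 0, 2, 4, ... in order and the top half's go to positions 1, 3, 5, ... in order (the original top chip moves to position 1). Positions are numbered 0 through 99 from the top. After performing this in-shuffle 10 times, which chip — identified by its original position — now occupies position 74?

Work backwards from position 74, undoing one in-shuffle at a time:
74 ← 87 ← 43 ← 21 ← 10 ← 55 ← 27 ← 13 ← 6 ← 53 ← 26
So the chip now at position 74 started at position 26.

26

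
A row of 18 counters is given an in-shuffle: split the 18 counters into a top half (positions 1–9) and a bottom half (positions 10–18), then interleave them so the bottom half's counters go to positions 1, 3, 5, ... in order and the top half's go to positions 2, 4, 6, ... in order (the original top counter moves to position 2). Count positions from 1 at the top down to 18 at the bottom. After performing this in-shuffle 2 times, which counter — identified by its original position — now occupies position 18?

Work backwards from position 18, undoing one in-shuffle at a time:
18 ← 9 ← 14
So the counter now at position 18 started at position 14.

14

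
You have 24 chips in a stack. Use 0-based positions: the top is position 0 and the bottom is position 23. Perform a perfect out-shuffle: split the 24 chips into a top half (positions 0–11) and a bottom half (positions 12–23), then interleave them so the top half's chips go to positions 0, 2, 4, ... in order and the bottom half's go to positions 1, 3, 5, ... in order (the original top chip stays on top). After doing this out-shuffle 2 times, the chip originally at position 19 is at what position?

Track the chip's position through each out-shuffle:
19 → 15 → 7

7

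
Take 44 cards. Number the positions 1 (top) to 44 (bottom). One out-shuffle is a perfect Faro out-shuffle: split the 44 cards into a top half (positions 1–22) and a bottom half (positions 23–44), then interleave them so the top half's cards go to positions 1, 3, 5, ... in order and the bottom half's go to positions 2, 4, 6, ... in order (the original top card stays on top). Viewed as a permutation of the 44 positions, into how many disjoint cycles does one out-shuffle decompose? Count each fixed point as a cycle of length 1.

Trace each unvisited position around until it returns:
(1) (2 3 5 9 17 33 ... len 14) (4 7 13 25 6 11 ... len 14) (8 15 29 14 27 10 ... len 14) (44)
5 cycles in total.

5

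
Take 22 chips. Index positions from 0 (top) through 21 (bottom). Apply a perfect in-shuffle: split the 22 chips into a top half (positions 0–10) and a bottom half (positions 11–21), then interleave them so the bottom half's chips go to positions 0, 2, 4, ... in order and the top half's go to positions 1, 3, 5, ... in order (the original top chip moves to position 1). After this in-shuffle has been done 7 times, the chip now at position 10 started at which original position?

14

Work backwards from position 10, undoing one in-shuffle at a time:
10 ← 16 ← 19 ← 9 ← 4 ← 13 ← 6 ← 14
So the chip now at position 10 started at position 14.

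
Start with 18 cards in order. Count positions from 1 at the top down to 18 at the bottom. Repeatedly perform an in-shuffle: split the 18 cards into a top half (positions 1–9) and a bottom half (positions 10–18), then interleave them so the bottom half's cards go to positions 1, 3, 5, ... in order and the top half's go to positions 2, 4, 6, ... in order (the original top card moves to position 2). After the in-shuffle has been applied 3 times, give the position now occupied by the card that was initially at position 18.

Track the card's position through each in-shuffle:
18 → 17 → 15 → 11

11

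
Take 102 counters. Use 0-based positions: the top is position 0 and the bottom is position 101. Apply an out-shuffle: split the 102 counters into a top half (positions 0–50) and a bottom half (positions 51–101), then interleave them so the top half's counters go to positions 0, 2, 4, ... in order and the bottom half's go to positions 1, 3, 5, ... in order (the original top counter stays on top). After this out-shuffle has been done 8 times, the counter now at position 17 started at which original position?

Work backwards from position 17, undoing one out-shuffle at a time:
17 ← 59 ← 80 ← 40 ← 20 ← 10 ← 5 ← 53 ← 77
So the counter now at position 17 started at position 77.

77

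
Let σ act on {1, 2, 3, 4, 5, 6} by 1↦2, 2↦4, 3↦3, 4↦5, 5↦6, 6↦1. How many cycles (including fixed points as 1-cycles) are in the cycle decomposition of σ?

Cycle decomposition: (1 2 4 5 6) (3).
2 cycles.

2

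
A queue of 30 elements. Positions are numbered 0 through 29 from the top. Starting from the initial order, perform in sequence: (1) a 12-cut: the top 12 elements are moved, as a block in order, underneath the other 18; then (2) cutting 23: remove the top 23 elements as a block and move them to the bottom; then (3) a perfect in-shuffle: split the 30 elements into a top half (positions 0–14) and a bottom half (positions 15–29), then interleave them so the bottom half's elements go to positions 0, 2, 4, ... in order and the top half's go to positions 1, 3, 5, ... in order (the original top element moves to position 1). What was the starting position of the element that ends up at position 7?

8

Undo the operations in reverse order, starting from position 7:
  undo op 3 (in-shuffle, from top half): 7 ← 3
  undo op 2 (cut 23): 3 ← 26
  undo op 1 (cut 12): 26 ← 8
So the element at position 7 came from original position 8.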